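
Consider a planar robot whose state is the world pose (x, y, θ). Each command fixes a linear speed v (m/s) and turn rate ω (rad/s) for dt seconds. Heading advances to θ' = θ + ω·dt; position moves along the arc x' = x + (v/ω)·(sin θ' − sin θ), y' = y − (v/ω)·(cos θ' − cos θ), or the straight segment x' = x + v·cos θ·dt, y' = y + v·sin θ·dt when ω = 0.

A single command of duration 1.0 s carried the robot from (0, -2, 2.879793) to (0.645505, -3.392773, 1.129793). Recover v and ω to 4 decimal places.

v = -1.7500, ω = -1.7500

Δθ = 1.129793 − 2.879793 = -1.750000
ω = Δθ/dt = -1.750000/1.0 = -1.7500
R = −Δy/(cos θ' − cos θ) = 1.0000
v = R·ω = 1.0000·-1.7500 = -1.7500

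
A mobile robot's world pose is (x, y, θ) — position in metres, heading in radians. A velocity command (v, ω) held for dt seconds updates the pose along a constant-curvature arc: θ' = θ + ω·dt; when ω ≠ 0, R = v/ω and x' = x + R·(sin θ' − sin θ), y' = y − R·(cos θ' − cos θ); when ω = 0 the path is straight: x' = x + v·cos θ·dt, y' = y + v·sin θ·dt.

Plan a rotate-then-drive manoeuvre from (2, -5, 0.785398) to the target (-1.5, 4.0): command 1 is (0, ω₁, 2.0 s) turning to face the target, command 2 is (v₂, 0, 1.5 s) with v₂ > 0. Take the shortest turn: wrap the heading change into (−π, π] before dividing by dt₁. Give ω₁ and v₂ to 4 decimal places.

ω₁ = 0.5781, v₂ = 6.4377

heading to target = atan2(4−-5, -1.5−2) = 1.9417
Δθ = wrap(1.9417 − 0.7854) = 1.1563; ω₁ = Δθ/dt₁ = 0.5781
distance = √((-1.5−2)² + (4−-5)²) = 9.6566; v₂ = distance/dt₂ = 6.4377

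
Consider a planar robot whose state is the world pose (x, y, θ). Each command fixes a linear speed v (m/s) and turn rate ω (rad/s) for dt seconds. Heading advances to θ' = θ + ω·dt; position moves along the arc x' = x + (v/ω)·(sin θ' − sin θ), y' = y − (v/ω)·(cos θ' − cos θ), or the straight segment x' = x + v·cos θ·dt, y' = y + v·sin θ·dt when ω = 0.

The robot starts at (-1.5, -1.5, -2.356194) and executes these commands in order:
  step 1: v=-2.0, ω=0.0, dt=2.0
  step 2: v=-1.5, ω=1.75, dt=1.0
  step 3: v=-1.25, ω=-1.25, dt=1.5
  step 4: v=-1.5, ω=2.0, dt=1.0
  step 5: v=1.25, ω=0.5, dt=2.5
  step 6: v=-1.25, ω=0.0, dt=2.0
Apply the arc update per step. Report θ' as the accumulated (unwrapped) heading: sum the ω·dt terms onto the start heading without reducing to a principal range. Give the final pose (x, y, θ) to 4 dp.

(2.1525, 4.1887, 0.7688)

step 1: θ'=-2.3562 (straight) → pose (1.3284, 1.3284, -2.3562)
step 2: θ'=-0.6062 (R=-0.8571) → pose (1.2107, 2.6389, -0.6062)
step 3: θ'=-2.4812 (R=1.0000) → pose (1.1670, 4.2505, -2.4812)
step 4: θ'=-0.4812 (R=-0.7500) → pose (1.0541, 5.5077, -0.4812)
step 5: θ'=0.7688 (R=2.5000) → pose (3.9493, 5.9269, 0.7688)
step 6: θ'=0.7688 (straight) → pose (2.1525, 4.1887, 0.7688)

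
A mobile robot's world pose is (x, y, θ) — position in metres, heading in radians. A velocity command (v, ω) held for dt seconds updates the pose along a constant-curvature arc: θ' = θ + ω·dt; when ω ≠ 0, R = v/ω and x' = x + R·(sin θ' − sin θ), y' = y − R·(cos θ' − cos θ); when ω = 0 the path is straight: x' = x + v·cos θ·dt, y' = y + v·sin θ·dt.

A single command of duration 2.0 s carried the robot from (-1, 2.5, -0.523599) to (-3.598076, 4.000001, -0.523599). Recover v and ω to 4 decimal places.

Δθ = -0.523599 − -0.523599 = 0.000000
ω = Δθ/dt = 0.000000/2.0 = 0.0000
ω = 0 → v = (Δx·cos θ + Δy·sin θ)/dt = -1.5000

v = -1.5000, ω = 0.0000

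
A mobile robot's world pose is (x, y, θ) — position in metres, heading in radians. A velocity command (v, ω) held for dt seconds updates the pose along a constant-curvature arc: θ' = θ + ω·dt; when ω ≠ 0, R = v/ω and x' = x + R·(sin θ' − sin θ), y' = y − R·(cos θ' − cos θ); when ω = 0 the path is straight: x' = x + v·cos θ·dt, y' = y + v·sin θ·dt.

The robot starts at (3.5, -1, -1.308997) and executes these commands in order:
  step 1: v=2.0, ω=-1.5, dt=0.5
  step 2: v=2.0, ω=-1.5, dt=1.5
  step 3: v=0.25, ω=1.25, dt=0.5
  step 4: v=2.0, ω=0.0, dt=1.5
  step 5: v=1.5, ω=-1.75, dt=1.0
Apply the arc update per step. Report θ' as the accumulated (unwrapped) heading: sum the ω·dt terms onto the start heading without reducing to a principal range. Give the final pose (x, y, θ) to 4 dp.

(-1.8654, 1.0732, -5.4340)

step 1: θ'=-2.0590 (R=-1.3333) → pose (3.3897, -1.9705, -2.0590)
step 2: θ'=-4.3090 (R=-1.3333) → pose (0.9858, -1.8685, -4.3090)
step 3: θ'=-3.6840 (R=0.2000) → pose (0.9051, -1.7757, -3.6840)
step 4: θ'=-3.6840 (straight) → pose (-1.6643, -0.2271, -3.6840)
step 5: θ'=-5.4340 (R=-0.8571) → pose (-1.8654, 1.0732, -5.4340)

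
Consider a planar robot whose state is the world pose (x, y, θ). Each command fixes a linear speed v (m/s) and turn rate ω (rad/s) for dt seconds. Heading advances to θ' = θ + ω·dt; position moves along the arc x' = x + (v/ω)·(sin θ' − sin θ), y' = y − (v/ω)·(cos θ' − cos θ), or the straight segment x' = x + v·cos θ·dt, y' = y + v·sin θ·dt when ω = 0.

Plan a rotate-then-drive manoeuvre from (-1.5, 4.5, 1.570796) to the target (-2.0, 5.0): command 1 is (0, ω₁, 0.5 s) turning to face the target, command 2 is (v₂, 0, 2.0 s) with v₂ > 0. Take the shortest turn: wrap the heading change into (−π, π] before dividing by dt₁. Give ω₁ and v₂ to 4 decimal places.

ω₁ = 1.5708, v₂ = 0.3536

heading to target = atan2(5−4.5, -2−-1.5) = 2.3562
Δθ = wrap(2.3562 − 1.5708) = 0.7854; ω₁ = Δθ/dt₁ = 1.5708
distance = √((-2−-1.5)² + (5−4.5)²) = 0.7071; v₂ = distance/dt₂ = 0.3536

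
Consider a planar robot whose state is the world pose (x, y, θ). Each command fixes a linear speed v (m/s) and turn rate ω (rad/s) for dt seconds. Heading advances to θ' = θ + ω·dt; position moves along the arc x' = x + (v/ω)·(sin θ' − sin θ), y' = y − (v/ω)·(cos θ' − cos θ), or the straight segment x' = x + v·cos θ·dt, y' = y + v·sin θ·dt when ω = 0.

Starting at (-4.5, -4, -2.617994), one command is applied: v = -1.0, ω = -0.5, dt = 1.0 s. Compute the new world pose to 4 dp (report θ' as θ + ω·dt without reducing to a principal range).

(-3.5472, -3.7326, -3.1180)

θ' = -2.6180 + -0.5·1.0 = -3.1180
R = v/ω = -1.0/-0.5 = 2.0000
x' = -4.5 + 2.0000·(sin -3.1180 − sin -2.6180) = -3.5472
y' = -4 − 2.0000·(cos -3.1180 − cos -2.6180) = -3.7326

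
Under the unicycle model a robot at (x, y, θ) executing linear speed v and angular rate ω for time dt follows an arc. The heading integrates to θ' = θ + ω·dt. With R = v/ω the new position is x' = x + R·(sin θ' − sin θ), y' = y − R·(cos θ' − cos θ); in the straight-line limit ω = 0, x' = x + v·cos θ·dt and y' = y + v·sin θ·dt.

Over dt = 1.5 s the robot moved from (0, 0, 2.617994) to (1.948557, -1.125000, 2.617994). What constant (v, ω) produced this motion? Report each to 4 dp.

v = -1.5000, ω = 0.0000

Δθ = 2.617994 − 2.617994 = 0.000000
ω = Δθ/dt = 0.000000/1.5 = 0.0000
ω = 0 → v = (Δx·cos θ + Δy·sin θ)/dt = -1.5000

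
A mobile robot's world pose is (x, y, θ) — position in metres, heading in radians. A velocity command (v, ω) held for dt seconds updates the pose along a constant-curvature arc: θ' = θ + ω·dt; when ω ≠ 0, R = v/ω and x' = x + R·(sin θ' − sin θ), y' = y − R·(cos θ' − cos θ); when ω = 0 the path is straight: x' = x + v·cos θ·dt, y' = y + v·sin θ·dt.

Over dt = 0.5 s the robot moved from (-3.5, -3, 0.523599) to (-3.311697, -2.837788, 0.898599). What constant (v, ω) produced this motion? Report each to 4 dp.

v = 0.5000, ω = 0.7500

Δθ = 0.898599 − 0.523599 = 0.375000
ω = Δθ/dt = 0.375000/0.5 = 0.7500
R = Δx/(sin θ' − sin θ) = 0.6667
v = R·ω = 0.6667·0.7500 = 0.5000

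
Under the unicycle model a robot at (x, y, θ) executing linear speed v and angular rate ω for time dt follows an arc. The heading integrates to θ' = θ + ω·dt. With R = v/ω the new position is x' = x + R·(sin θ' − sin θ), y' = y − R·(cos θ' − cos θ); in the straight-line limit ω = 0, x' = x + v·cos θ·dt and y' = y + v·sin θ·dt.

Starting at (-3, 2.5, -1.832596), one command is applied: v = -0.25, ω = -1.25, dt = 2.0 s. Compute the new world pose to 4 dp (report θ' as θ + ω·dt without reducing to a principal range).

θ' = -1.8326 + -1.25·2.0 = -4.3326
R = v/ω = -0.25/-1.25 = 0.2000
x' = -3 + 0.2000·(sin -4.3326 − sin -1.8326) = -2.6211
y' = 2.5 − 0.2000·(cos -4.3326 − cos -1.8326) = 2.5224

(-2.6211, 2.5224, -4.3326)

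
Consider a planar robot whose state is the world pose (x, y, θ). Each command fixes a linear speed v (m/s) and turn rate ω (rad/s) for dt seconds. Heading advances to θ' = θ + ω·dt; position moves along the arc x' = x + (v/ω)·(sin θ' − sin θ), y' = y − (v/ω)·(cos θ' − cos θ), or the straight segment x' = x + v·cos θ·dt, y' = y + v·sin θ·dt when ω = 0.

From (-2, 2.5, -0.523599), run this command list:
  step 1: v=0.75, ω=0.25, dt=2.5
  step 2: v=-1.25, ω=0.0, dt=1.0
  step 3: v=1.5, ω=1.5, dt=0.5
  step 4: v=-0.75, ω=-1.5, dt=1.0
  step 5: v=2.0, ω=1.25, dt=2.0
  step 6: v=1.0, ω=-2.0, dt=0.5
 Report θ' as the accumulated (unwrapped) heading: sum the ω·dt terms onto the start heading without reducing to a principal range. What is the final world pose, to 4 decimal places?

step 1: θ'=0.1014 (R=3.0000) → pose (-0.1963, 2.1135, 0.1014)
step 2: θ'=0.1014 (straight) → pose (-1.4399, 1.9870, 0.1014)
step 3: θ'=0.8514 (R=1.0000) → pose (-0.7889, 2.3229, 0.8514)
step 4: θ'=-0.6486 (R=0.5000) → pose (-1.4671, 2.2539, -0.6486)
step 5: θ'=1.8514 (R=1.6000) → pose (1.0369, 3.9721, 1.8514)
step 6: θ'=0.8514 (R=-0.5000) → pose (1.1412, 4.4400, 0.8514)

(1.1412, 4.4400, 0.8514)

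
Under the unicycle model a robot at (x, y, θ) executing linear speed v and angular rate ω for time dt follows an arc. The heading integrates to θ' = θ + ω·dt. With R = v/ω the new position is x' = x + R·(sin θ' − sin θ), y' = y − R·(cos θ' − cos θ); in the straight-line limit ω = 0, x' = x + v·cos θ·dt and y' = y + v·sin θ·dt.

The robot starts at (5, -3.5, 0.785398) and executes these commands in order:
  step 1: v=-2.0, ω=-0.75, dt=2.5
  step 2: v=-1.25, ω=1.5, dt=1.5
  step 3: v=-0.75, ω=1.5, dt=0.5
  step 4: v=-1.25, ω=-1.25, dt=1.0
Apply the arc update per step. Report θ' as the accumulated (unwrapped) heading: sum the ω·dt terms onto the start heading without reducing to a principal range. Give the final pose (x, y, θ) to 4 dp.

step 1: θ'=-1.0896 (R=2.6667) → pose (0.7505, -2.8486, -1.0896)
step 2: θ'=1.1604 (R=-0.8333) → pose (-0.7523, -2.9018, 1.1604)
step 3: θ'=1.9104 (R=-0.5000) → pose (-0.7653, -3.2679, 1.9104)
step 4: θ'=0.6604 (R=1.0000) → pose (-1.0947, -4.3907, 0.6604)

(-1.0947, -4.3907, 0.6604)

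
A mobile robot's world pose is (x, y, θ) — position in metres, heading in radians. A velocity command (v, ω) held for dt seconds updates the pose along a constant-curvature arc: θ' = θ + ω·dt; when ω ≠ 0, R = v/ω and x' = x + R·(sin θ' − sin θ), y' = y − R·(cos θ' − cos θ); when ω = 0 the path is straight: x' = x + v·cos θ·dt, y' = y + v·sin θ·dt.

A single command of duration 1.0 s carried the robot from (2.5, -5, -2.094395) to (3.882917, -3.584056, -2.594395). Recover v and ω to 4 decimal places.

v = -2.0000, ω = -0.5000

Δθ = -2.594395 − -2.094395 = -0.500000
ω = Δθ/dt = -0.500000/1.0 = -0.5000
R = −Δy/(cos θ' − cos θ) = 4.0000
v = R·ω = 4.0000·-0.5000 = -2.0000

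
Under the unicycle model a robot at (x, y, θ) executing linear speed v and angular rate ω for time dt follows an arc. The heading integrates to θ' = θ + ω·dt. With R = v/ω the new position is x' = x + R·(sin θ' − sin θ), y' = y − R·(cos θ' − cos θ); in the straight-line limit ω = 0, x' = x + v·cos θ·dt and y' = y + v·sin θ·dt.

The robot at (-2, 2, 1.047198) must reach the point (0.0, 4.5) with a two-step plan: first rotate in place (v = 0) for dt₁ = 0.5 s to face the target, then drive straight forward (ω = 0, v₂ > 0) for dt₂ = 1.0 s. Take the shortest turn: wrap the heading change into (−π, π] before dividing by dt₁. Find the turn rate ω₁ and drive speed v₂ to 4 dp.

heading to target = atan2(4.5−2, 0−-2) = 0.8961
Δθ = wrap(0.8961 − 1.0472) = -0.1511; ω₁ = Δθ/dt₁ = -0.3023
distance = √((0−-2)² + (4.5−2)²) = 3.2016; v₂ = distance/dt₂ = 3.2016

ω₁ = -0.3023, v₂ = 3.2016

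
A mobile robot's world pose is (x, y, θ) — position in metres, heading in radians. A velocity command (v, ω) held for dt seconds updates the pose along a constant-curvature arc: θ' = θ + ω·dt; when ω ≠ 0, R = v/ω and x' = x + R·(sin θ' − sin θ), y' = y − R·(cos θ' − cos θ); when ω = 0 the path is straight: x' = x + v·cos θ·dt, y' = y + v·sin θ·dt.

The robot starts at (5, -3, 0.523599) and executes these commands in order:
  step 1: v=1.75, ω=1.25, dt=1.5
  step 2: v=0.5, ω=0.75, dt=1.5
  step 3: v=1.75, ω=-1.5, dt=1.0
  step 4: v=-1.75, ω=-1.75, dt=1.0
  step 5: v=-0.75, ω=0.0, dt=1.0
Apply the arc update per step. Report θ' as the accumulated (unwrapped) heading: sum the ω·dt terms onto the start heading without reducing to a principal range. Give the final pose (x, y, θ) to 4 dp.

step 1: θ'=2.3986 (R=1.4000) → pose (5.2471, -0.7565, 2.3986)
step 2: θ'=3.5236 (R=0.6667) → pose (4.5476, -0.6289, 3.5236)
step 3: θ'=2.0236 (R=-1.1667) → pose (3.0636, -0.0567, 2.0236)
step 4: θ'=0.2736 (R=1.0000) → pose (2.4345, -1.4570, 0.2736)
step 5: θ'=0.2736 (straight) → pose (1.7124, -1.6597, 0.2736)

(1.7124, -1.6597, 0.2736)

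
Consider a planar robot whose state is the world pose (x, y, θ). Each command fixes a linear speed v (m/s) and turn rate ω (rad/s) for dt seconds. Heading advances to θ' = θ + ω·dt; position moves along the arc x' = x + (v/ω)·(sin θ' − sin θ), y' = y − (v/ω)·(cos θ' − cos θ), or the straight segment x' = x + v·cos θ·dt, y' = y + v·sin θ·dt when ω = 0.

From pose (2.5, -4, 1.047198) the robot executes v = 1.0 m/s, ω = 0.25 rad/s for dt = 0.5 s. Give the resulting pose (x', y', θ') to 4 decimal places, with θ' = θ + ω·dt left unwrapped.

θ' = 1.0472 + 0.25·0.5 = 1.1722
R = v/ω = 1.0/0.25 = 4.0000
x' = 2.5 + 4.0000·(sin 1.1722 − sin 1.0472) = 2.7223
y' = -4 − 4.0000·(cos 1.1722 − cos 1.0472) = -3.5525

(2.7223, -3.5525, 1.1722)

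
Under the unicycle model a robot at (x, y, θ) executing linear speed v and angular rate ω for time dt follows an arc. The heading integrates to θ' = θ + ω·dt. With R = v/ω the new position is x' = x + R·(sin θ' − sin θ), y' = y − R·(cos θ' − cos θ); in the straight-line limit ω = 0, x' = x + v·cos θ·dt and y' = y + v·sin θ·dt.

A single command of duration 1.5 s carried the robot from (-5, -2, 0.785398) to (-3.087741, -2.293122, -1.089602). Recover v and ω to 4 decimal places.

v = 1.5000, ω = -1.2500

Δθ = -1.089602 − 0.785398 = -1.875000
ω = Δθ/dt = -1.875000/1.5 = -1.2500
R = Δx/(sin θ' − sin θ) = -1.2000
v = R·ω = -1.2000·-1.2500 = 1.5000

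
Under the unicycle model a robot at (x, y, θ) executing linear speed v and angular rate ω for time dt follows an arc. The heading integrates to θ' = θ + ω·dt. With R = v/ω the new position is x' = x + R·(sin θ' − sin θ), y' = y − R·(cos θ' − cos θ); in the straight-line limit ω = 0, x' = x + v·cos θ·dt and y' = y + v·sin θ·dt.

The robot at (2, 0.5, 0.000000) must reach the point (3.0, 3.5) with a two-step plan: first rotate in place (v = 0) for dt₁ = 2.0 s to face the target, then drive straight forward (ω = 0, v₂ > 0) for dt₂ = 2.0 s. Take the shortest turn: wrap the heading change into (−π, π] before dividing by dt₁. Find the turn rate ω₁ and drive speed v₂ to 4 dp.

heading to target = atan2(3.5−0.5, 3−2) = 1.2490
Δθ = wrap(1.2490 − 0.0000) = 1.2490; ω₁ = Δθ/dt₁ = 0.6245
distance = √((3−2)² + (3.5−0.5)²) = 3.1623; v₂ = distance/dt₂ = 1.5811

ω₁ = 0.6245, v₂ = 1.5811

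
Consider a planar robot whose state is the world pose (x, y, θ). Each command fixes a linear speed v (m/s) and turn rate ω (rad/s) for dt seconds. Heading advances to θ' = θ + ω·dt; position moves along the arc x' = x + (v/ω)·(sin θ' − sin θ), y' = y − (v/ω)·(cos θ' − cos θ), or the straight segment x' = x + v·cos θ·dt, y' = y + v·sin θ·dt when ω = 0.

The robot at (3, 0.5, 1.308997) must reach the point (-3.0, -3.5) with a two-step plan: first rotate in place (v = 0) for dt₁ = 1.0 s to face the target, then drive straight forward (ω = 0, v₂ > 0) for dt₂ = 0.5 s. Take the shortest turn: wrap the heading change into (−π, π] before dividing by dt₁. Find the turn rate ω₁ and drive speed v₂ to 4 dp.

heading to target = atan2(-3.5−0.5, -3−3) = -2.5536
Δθ = wrap(-2.5536 − 1.3090) = 2.4206; ω₁ = Δθ/dt₁ = 2.4206
distance = √((-3−3)² + (-3.5−0.5)²) = 7.2111; v₂ = distance/dt₂ = 14.4222

ω₁ = 2.4206, v₂ = 14.4222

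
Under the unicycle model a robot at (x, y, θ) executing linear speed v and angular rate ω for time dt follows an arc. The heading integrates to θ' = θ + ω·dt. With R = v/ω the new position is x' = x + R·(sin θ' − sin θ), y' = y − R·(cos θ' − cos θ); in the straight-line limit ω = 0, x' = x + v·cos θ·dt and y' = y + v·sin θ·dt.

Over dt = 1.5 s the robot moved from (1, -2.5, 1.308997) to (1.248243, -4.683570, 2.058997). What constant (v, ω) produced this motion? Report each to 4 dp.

Δθ = 2.058997 − 1.308997 = 0.750000
ω = Δθ/dt = 0.750000/1.5 = 0.5000
R = −Δy/(cos θ' − cos θ) = -3.0000
v = R·ω = -3.0000·0.5000 = -1.5000

v = -1.5000, ω = 0.5000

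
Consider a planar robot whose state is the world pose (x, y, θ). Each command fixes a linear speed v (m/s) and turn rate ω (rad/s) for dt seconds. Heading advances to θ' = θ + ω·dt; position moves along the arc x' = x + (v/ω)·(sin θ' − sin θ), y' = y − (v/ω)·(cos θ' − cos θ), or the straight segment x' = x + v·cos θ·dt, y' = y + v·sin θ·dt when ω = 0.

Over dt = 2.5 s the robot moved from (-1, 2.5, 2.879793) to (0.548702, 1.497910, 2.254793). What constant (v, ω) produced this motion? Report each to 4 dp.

Δθ = 2.254793 − 2.879793 = -0.625000
ω = Δθ/dt = -0.625000/2.5 = -0.2500
R = Δx/(sin θ' − sin θ) = 3.0000
v = R·ω = 3.0000·-0.2500 = -0.7500

v = -0.7500, ω = -0.2500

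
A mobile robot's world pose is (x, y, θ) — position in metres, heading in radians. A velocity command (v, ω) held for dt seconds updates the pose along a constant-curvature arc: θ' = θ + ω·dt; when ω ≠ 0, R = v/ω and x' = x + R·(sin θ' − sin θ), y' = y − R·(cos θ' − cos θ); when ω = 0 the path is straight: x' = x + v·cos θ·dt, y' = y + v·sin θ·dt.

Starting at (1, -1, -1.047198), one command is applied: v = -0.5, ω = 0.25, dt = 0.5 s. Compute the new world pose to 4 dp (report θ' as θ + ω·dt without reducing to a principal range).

θ' = -1.0472 + 0.25·0.5 = -0.9222
R = v/ω = -0.5/0.25 = -2.0000
x' = 1 + -2.0000·(sin -0.9222 − sin -1.0472) = 0.8618
y' = -1 − -2.0000·(cos -0.9222 − cos -1.0472) = -0.7919

(0.8618, -0.7919, -0.9222)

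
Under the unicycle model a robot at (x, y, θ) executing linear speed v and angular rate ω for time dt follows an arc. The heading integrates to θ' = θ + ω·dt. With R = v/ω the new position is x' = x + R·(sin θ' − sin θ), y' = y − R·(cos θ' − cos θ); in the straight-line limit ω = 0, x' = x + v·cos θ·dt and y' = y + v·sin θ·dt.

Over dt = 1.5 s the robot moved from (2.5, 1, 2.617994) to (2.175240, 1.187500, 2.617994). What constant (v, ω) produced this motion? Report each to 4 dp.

Δθ = 2.617994 − 2.617994 = 0.000000
ω = Δθ/dt = 0.000000/1.5 = 0.0000
ω = 0 → v = (Δx·cos θ + Δy·sin θ)/dt = 0.2500

v = 0.2500, ω = 0.0000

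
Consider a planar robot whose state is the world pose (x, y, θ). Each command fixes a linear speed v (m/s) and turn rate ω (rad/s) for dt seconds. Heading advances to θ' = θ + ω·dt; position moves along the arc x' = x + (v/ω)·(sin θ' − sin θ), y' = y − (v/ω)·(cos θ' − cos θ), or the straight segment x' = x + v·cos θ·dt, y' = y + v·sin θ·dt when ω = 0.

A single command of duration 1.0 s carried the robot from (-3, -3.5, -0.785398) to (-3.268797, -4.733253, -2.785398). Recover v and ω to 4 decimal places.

v = 1.5000, ω = -2.0000

Δθ = -2.785398 − -0.785398 = -2.000000
ω = Δθ/dt = -2.000000/1.0 = -2.0000
R = −Δy/(cos θ' − cos θ) = -0.7500
v = R·ω = -0.7500·-2.0000 = 1.5000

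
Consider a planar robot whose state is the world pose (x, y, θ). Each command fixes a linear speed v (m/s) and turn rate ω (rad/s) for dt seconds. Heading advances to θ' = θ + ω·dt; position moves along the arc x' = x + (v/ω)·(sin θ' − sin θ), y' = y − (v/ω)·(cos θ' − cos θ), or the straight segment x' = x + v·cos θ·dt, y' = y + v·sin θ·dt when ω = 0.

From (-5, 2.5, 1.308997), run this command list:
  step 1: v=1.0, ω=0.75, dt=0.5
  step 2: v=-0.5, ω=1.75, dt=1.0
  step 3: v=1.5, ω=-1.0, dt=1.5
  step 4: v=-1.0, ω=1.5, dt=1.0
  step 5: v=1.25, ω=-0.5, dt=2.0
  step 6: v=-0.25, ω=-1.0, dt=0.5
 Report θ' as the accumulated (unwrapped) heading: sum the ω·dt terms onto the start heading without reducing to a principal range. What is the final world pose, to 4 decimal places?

step 1: θ'=1.6840 (R=1.3333) → pose (-4.9631, 2.9957, 1.6840)
step 2: θ'=3.4340 (R=-0.2857) → pose (-4.5969, 2.7544, 3.4340)
step 3: θ'=1.9340 (R=-1.5000) → pose (-6.4314, 3.6578, 1.9340)
step 4: θ'=3.4340 (R=-0.6667) → pose (-5.6160, 3.2563, 3.4340)
step 5: θ'=2.4340 (R=-2.5000) → pose (-7.9617, 3.7504, 2.4340)
step 6: θ'=1.9340 (R=0.2500) → pose (-7.8905, 3.6492, 1.9340)

(-7.8905, 3.6492, 1.9340)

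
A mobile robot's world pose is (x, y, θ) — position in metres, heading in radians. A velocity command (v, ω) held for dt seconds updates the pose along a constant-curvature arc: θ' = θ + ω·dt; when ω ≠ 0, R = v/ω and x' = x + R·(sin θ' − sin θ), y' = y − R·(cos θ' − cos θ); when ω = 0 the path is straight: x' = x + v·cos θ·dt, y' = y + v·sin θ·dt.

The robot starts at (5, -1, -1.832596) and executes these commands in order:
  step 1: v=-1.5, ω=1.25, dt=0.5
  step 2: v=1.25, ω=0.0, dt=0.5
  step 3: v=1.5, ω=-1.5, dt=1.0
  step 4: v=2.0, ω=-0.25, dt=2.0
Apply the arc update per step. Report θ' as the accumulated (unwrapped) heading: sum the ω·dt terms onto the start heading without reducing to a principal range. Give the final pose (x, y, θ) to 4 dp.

(0.7787, -2.8341, -3.2076)

step 1: θ'=-1.2076 (R=-1.2000) → pose (4.9626, -0.2631, -1.2076)
step 2: θ'=-1.2076 (straight) → pose (5.1846, -0.8473, -1.2076)
step 3: θ'=-2.7076 (R=-1.0000) → pose (4.6704, -2.1099, -2.7076)
step 4: θ'=-3.2076 (R=-8.0000) → pose (0.7787, -2.8341, -3.2076)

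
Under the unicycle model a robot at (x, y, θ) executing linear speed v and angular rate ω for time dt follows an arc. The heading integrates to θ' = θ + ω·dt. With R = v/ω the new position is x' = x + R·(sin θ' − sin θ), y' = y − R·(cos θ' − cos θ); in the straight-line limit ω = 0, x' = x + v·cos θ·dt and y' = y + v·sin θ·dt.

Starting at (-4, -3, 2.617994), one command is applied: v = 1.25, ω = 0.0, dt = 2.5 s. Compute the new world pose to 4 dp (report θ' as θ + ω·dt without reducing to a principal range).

θ' = 2.6180 + 0.0·2.5 = 2.6180
ω = 0 → straight: x' = -4 + 1.25·cos(2.6180)·2.5 = -6.7063
y' = -3 + 1.25·sin(2.6180)·2.5 = -1.4375

(-6.7063, -1.4375, 2.6180)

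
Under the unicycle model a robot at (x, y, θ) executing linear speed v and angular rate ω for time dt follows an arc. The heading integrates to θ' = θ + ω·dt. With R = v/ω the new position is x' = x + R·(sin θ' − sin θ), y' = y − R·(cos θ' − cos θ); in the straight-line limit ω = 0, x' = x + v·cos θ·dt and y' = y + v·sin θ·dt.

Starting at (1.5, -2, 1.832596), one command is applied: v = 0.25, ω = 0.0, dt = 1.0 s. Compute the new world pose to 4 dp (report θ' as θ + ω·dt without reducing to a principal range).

(1.4353, -1.7585, 1.8326)

θ' = 1.8326 + 0.0·1.0 = 1.8326
ω = 0 → straight: x' = 1.5 + 0.25·cos(1.8326)·1.0 = 1.4353
y' = -2 + 0.25·sin(1.8326)·1.0 = -1.7585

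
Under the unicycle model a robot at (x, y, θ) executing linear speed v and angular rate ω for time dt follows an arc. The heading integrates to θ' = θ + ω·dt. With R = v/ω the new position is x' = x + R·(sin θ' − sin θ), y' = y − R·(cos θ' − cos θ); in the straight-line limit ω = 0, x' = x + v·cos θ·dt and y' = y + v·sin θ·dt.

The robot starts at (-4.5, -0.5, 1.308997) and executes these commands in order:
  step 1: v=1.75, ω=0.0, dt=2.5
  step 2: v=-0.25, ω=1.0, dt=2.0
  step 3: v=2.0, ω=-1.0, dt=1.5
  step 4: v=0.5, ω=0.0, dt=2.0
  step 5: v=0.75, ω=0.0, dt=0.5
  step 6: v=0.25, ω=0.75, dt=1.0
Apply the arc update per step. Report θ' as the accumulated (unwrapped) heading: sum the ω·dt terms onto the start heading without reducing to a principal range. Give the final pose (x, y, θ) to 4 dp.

(-5.8263, 6.4507, 2.5590)

step 1: θ'=1.3090 (straight) → pose (-3.3677, 3.7259, 1.3090)
step 2: θ'=3.3090 (R=-0.2500) → pose (-3.0845, 3.4147, 3.3090)
step 3: θ'=1.8090 (R=-2.0000) → pose (-5.3613, 4.9148, 1.8090)
step 4: θ'=1.8090 (straight) → pose (-5.5973, 5.8866, 1.8090)
step 5: θ'=1.8090 (straight) → pose (-5.6857, 6.2510, 1.8090)
step 6: θ'=2.5590 (R=0.3333) → pose (-5.8263, 6.4507, 2.5590)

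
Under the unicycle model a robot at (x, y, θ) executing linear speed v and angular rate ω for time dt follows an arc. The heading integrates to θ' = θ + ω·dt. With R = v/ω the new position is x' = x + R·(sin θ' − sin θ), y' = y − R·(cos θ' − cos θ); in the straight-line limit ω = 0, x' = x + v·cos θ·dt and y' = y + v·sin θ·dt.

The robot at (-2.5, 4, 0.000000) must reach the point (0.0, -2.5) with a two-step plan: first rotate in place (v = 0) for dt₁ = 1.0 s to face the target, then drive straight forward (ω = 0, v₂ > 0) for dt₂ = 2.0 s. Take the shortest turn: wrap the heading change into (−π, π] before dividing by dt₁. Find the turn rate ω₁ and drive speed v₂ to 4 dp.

heading to target = atan2(-2.5−4, 0−-2.5) = -1.2036
Δθ = wrap(-1.2036 − 0.0000) = -1.2036; ω₁ = Δθ/dt₁ = -1.2036
distance = √((0−-2.5)² + (-2.5−4)²) = 6.9642; v₂ = distance/dt₂ = 3.4821

ω₁ = -1.2036, v₂ = 3.4821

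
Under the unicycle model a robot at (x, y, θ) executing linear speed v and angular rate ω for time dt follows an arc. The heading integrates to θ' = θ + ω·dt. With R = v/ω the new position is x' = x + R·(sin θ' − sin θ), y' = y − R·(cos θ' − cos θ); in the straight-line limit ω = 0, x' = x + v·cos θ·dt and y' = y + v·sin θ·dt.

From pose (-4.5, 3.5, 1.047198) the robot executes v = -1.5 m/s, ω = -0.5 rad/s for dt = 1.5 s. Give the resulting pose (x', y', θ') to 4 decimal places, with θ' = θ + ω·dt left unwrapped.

(-6.2196, 2.1315, 0.2972)

θ' = 1.0472 + -0.5·1.5 = 0.2972
R = v/ω = -1.5/-0.5 = 3.0000
x' = -4.5 + 3.0000·(sin 0.2972 − sin 1.0472) = -6.2196
y' = 3.5 − 3.0000·(cos 0.2972 − cos 1.0472) = 2.1315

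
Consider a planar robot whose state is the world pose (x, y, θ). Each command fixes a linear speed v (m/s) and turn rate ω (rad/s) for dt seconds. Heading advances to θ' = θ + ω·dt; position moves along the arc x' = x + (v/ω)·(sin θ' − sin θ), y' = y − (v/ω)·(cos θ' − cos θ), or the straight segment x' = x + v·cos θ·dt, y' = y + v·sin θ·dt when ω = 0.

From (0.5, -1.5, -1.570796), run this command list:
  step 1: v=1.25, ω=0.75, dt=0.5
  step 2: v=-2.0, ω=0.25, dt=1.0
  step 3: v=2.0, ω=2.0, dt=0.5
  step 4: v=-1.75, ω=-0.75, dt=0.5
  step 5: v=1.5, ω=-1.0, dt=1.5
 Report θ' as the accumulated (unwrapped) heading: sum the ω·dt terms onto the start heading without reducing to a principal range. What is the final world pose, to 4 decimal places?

step 1: θ'=-1.1958 (R=1.6667) → pose (0.6158, -2.1105, -1.1958)
step 2: θ'=-0.9458 (R=-8.0000) → pose (-0.3405, -0.3599, -0.9458)
step 3: θ'=0.0542 (R=1.0000) → pose (0.5246, -0.7733, 0.0542)
step 4: θ'=-0.3208 (R=2.3333) → pose (-0.3376, -0.6577, -0.3208)
step 5: θ'=-1.8208 (R=-1.5000) → pose (0.6428, -2.4523, -1.8208)

(0.6428, -2.4523, -1.8208)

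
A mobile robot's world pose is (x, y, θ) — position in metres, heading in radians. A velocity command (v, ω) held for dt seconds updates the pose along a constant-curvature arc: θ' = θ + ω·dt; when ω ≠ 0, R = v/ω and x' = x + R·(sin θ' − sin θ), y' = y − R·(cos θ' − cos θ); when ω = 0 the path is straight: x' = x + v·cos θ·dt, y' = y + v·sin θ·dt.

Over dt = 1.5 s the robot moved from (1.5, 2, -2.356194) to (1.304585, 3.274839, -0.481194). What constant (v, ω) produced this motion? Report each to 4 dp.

Δθ = -0.481194 − -2.356194 = 1.875000
ω = Δθ/dt = 1.875000/1.5 = 1.2500
R = −Δy/(cos θ' − cos θ) = -0.8000
v = R·ω = -0.8000·1.2500 = -1.0000

v = -1.0000, ω = 1.2500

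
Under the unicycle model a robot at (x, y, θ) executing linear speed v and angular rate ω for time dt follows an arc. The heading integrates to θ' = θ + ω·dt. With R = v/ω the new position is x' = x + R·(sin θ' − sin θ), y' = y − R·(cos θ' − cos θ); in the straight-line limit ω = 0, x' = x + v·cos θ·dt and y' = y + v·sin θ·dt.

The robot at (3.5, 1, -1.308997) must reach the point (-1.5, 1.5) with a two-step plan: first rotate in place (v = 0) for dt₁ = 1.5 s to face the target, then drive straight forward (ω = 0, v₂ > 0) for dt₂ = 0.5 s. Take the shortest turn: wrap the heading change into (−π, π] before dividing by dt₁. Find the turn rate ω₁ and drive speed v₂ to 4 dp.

heading to target = atan2(1.5−1, -1.5−3.5) = 3.0419
Δθ = wrap(3.0419 − -1.3090) = -1.9323; ω₁ = Δθ/dt₁ = -1.2882
distance = √((-1.5−3.5)² + (1.5−1)²) = 5.0249; v₂ = distance/dt₂ = 10.0499

ω₁ = -1.2882, v₂ = 10.0499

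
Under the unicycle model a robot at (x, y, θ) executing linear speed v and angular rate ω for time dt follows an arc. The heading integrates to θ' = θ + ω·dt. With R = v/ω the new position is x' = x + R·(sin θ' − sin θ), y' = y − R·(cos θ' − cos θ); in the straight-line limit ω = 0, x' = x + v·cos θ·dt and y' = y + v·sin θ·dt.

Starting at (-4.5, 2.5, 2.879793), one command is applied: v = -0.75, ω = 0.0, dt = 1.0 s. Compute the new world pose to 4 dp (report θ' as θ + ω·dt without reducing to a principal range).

θ' = 2.8798 + 0.0·1.0 = 2.8798
ω = 0 → straight: x' = -4.5 + -0.75·cos(2.8798)·1.0 = -3.7756
y' = 2.5 + -0.75·sin(2.8798)·1.0 = 2.3059

(-3.7756, 2.3059, 2.8798)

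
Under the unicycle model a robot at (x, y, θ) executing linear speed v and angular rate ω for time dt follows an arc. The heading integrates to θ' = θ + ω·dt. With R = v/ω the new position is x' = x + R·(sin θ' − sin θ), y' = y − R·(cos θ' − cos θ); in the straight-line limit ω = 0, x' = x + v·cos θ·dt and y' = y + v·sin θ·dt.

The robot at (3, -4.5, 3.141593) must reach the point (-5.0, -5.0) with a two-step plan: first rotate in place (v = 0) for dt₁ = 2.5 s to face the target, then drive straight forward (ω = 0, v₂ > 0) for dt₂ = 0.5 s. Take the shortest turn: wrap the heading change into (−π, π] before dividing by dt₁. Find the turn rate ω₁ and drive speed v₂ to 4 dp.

heading to target = atan2(-5−-4.5, -5−3) = -3.0792
Δθ = wrap(-3.0792 − 3.1416) = 0.0624; ω₁ = Δθ/dt₁ = 0.0250
distance = √((-5−3)² + (-5−-4.5)²) = 8.0156; v₂ = distance/dt₂ = 16.0312

ω₁ = 0.0250, v₂ = 16.0312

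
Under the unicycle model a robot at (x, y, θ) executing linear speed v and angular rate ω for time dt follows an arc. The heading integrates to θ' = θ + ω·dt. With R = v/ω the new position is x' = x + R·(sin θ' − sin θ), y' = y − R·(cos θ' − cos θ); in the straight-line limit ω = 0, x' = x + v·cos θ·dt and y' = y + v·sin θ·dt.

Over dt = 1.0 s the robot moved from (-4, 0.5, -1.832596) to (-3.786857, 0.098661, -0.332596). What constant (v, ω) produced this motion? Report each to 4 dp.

Δθ = -0.332596 − -1.832596 = 1.500000
ω = Δθ/dt = 1.500000/1.0 = 1.5000
R = −Δy/(cos θ' − cos θ) = 0.3333
v = R·ω = 0.3333·1.5000 = 0.5000

v = 0.5000, ω = 1.5000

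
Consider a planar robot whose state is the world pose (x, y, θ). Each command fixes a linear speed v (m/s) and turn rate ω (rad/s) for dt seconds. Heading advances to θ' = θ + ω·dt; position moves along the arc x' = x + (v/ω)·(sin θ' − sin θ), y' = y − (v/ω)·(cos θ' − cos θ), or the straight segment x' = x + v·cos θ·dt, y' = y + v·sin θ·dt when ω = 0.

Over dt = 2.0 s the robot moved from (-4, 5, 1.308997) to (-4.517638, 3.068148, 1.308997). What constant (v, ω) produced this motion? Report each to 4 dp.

v = -1.0000, ω = 0.0000

Δθ = 1.308997 − 1.308997 = 0.000000
ω = Δθ/dt = 0.000000/2.0 = 0.0000
ω = 0 → v = (Δx·cos θ + Δy·sin θ)/dt = -1.0000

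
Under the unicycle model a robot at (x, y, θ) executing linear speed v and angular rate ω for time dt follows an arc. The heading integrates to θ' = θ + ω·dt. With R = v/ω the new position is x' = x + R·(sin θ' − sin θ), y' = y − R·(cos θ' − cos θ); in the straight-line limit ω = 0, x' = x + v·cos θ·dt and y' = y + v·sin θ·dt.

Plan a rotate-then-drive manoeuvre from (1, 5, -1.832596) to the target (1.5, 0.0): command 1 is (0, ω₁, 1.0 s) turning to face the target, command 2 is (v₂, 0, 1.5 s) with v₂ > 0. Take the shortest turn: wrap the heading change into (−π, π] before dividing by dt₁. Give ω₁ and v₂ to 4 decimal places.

ω₁ = 0.3615, v₂ = 3.3500

heading to target = atan2(0−5, 1.5−1) = -1.4711
Δθ = wrap(-1.4711 − -1.8326) = 0.3615; ω₁ = Δθ/dt₁ = 0.3615
distance = √((1.5−1)² + (0−5)²) = 5.0249; v₂ = distance/dt₂ = 3.3500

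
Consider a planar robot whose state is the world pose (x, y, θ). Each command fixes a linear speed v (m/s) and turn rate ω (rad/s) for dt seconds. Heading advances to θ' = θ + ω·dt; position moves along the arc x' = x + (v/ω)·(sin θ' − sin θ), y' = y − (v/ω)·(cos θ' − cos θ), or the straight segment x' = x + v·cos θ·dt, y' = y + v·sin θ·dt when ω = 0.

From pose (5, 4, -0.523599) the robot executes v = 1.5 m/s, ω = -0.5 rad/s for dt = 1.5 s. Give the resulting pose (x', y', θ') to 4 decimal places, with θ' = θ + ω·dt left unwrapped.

θ' = -0.5236 + -0.5·1.5 = -1.2736
R = v/ω = 1.5/-0.5 = -3.0000
x' = 5 + -3.0000·(sin -1.2736 − sin -0.5236) = 6.3685
y' = 4 − -3.0000·(cos -1.2736 − cos -0.5236) = 2.2804

(6.3685, 2.2804, -1.2736)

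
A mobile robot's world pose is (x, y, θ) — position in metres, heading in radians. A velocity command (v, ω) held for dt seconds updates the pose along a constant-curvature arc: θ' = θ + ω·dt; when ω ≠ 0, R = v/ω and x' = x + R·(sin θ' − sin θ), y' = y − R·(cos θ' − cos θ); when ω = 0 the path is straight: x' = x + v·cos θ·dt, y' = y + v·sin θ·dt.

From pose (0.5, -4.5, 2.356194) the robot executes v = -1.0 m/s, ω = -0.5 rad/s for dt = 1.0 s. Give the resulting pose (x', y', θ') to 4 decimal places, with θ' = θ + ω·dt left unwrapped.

θ' = 2.3562 + -0.5·1.0 = 1.8562
R = v/ω = -1.0/-0.5 = 2.0000
x' = 0.5 + 2.0000·(sin 1.8562 − sin 2.3562) = 1.0049
y' = -4.5 − 2.0000·(cos 1.8562 − cos 2.3562) = -5.3511

(1.0049, -5.3511, 1.8562)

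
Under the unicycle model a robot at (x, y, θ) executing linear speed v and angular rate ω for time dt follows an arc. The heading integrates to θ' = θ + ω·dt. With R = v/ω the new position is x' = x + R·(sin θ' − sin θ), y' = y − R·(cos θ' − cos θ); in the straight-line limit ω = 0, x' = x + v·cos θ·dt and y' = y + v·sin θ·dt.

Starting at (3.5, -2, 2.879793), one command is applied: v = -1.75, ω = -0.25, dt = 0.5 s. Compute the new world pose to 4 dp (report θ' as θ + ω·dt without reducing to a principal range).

(4.3288, -2.2786, 2.7548)

θ' = 2.8798 + -0.25·0.5 = 2.7548
R = v/ω = -1.75/-0.25 = 7.0000
x' = 3.5 + 7.0000·(sin 2.7548 − sin 2.8798) = 4.3288
y' = -2 − 7.0000·(cos 2.7548 − cos 2.8798) = -2.2786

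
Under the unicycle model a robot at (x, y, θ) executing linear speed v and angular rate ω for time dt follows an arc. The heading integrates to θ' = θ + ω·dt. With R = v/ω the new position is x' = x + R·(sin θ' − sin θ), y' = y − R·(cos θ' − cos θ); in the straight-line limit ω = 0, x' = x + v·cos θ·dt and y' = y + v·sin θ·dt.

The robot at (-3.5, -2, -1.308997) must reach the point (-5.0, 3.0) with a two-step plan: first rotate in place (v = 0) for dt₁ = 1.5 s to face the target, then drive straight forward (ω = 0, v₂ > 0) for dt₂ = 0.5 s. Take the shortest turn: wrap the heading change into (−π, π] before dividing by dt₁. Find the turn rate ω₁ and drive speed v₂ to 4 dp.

ω₁ = -2.0746, v₂ = 10.4403

heading to target = atan2(3−-2, -5−-3.5) = 1.8623
Δθ = wrap(1.8623 − -1.3090) = -3.1119; ω₁ = Δθ/dt₁ = -2.0746
distance = √((-5−-3.5)² + (3−-2)²) = 5.2202; v₂ = distance/dt₂ = 10.4403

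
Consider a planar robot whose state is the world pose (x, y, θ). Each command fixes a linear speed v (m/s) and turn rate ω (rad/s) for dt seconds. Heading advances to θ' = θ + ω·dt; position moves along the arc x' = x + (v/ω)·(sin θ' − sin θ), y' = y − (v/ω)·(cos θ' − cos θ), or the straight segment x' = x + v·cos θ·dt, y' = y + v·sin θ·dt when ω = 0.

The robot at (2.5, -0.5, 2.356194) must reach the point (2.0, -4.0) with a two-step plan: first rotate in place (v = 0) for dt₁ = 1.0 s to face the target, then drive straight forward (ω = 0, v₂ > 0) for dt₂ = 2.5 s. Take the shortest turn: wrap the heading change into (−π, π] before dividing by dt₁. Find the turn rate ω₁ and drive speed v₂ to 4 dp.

ω₁ = 2.2143, v₂ = 1.4142

heading to target = atan2(-4−-0.5, 2−2.5) = -1.7127
Δθ = wrap(-1.7127 − 2.3562) = 2.2143; ω₁ = Δθ/dt₁ = 2.2143
distance = √((2−2.5)² + (-4−-0.5)²) = 3.5355; v₂ = distance/dt₂ = 1.4142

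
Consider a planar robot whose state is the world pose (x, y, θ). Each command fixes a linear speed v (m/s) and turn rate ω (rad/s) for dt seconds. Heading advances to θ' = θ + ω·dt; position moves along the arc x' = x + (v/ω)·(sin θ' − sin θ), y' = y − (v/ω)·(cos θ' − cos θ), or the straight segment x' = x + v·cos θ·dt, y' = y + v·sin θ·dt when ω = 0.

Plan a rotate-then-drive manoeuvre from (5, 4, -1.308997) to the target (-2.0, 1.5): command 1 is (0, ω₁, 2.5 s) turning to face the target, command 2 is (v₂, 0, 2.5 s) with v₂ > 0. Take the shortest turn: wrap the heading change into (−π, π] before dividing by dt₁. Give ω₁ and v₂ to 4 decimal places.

heading to target = atan2(1.5−4, -2−5) = -2.7986
Δθ = wrap(-2.7986 − -1.3090) = -1.4896; ω₁ = Δθ/dt₁ = -0.5958
distance = √((-2−5)² + (1.5−4)²) = 7.4330; v₂ = distance/dt₂ = 2.9732

ω₁ = -0.5958, v₂ = 2.9732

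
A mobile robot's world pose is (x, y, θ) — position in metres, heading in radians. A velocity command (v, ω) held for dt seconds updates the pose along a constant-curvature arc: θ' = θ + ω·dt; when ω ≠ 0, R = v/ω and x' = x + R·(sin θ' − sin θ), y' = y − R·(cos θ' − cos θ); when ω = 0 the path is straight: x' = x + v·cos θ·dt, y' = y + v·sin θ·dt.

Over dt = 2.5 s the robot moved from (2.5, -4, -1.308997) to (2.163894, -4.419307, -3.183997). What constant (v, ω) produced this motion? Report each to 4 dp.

v = 0.2500, ω = -0.7500

Δθ = -3.183997 − -1.308997 = -1.875000
ω = Δθ/dt = -1.875000/2.5 = -0.7500
R = −Δy/(cos θ' − cos θ) = -0.3333
v = R·ω = -0.3333·-0.7500 = 0.2500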